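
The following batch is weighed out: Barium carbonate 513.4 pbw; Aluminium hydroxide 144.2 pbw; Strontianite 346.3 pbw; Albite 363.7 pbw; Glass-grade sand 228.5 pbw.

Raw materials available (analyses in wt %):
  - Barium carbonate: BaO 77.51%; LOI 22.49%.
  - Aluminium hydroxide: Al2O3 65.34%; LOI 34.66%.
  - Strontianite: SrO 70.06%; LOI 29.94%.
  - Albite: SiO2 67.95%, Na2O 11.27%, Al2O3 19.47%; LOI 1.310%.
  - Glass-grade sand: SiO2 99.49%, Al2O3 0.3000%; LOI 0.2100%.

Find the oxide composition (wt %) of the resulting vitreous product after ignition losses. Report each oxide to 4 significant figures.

Glass mass = 1322 pbw (batch 1596 − LOI 274.4).
Composition: BaO 30.11%, SiO2 35.90%, SrO 18.36%, Na2O 3.101%, Al2O3 12.54%

All internal work holds full float precision from first step to last. Mid-chain values are displayed, with 4-significant-figure rounding, as written. A single rounding produces each reported result. The derived quantities, including glass mass, ignition loss, yield, the totals, five oxide percentages, are re-derived starting from the weights for 1322 pbw of glass in full float precision exactly as shown in problem or answer.
Per-oxide mass from batch:
  BaO: 513.4·0.7751 = 397.9 pbw
  SiO2: 363.7·0.6795 + 228.5·0.9949 = 474.5 pbw
  SrO: 346.3·0.7006 = 242.6 pbw
  Na2O: 363.7·0.1127 = 40.99 pbw
  Al2O3: 144.2·0.6534 + 363.7·0.1947 + 228.5·0.003000 = 165.7 pbw
LOI: 513.4·0.2249 + 144.2·0.3466 + 346.3·0.2994 + 363.7·0.01310 + 228.5·0.002100 = 274.4 pbw
batch − LOI leaves glass = 1596 − 274.4 = 1322 pbw (= Σ oxide masses)
each wt % is 100 × oxide ÷ glass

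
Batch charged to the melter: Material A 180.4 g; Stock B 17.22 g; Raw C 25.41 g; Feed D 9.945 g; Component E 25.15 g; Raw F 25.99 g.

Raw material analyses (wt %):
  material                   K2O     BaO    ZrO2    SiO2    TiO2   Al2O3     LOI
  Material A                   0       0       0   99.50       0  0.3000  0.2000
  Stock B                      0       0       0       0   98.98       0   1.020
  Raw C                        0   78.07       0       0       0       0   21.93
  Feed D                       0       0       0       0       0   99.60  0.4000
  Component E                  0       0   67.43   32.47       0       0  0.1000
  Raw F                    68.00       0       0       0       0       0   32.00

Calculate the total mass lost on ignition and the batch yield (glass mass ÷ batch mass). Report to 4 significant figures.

LOI loss = 14.49 g; glass = 269.6 g; yield = 94.90%

Values along the way are printed, rounded to four significant figures, at each printed step. All arithmetic keeps full float precision at every stage. Exactly one rounding lands on every reported figure; derived quantities, which include totals, the six compositions, the yield, net glass mass, ignition loss, are computed at full precision, as set out in question or answer, starting from the weights per 269.6 g of glass.
Material-by-material LOI:
  Material A: 180.4 × 0.002000 = 0.3608 g
  Stock B: 17.22 × 0.01020 = 0.1756 g
  Raw C: 25.41 × 0.2193 = 5.572 g
  Feed D: 9.945 × 0.004000 = 0.03978 g
  Component E: 25.15 × 0.001000 = 0.02515 g
  Raw F: 25.99 × 0.3200 = 8.317 g
Total LOI = 14.49 g
Glass = batch − LOI = 284.1 − 14.49 = 269.6 g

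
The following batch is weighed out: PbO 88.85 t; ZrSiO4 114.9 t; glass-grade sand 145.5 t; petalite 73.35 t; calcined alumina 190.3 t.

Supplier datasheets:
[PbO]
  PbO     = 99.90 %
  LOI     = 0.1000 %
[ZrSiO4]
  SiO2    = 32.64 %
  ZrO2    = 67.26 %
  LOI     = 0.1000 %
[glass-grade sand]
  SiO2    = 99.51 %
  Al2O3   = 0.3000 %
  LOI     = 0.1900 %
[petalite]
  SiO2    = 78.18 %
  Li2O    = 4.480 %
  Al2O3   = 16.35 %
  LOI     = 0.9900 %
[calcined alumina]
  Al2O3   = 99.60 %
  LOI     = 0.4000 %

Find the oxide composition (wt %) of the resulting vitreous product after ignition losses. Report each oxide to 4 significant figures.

The intermediate values are shown (rounded to 4 significant figures) alongside each step; all internal work keeps full precision through the solve. Every reported result includes exactly one rounding — all derived quantities are computed using the weight values on 610.9 t of glass at full precision (the yield, net glass mass, totals, five oxide percentages, ignition loss) as they appear in either problem or answer.
Oxide masses out of the charge:
  SiO2: 114.9·0.3264 + 145.5·0.9951 + 73.35·0.7818 = 239.6 t
  PbO: 88.85·0.9990 = 88.76 t
  ZrO2: 114.9·0.6726 = 77.28 t
  Li2O: 73.35·0.04480 = 3.286 t
  Al2O3: 145.5·0.003000 + 73.35·0.1635 + 190.3·0.9960 = 202.0 t
LOI: 88.85·0.001000 + 114.9·0.001000 + 145.5·0.001900 + 73.35·0.009900 + 190.3·0.004000 = 1.968 t
Resulting glass, batch − LOI: 612.9 − 1.968 = 610.9 t (consistent with Σ oxide mass)
wt % = 100 × oxide mass / glass mass

Glass mass = 610.9 t (batch 612.9 − LOI 1.968).
Composition: SiO2 39.22%, PbO 14.53%, ZrO2 12.65%, Li2O 0.5379%, Al2O3 33.06%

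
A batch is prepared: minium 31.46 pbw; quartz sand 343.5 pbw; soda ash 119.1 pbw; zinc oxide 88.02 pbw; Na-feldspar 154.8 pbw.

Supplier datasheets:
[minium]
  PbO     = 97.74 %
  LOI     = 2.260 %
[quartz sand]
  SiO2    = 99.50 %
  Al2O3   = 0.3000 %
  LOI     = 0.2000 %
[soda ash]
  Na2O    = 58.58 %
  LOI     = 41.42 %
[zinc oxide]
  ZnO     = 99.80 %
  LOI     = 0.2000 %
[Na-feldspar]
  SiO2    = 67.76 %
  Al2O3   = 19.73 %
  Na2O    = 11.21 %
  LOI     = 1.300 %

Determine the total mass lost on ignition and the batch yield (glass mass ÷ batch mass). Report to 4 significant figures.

LOI loss = 52.92 pbw; glass = 684.0 pbw; yield = 92.82%

The whole derivation keeps full precision through the solve — mid-chain values are printed (rounded to four significant figures) within the worked lines; every reported number is rounded a single time — derived quantities are recomputed at full precision (yield, five oxide percentages, totals, ignition loss, glass mass) using the weight values per 684.0 pbw of glass exactly as shown in the question or the answer.
Loss on ignition, line by line:
  minium: 31.46 × 0.02260 = 0.7110 pbw
  quartz sand: 343.5 × 0.002000 = 0.6870 pbw
  soda ash: 119.1 × 0.4142 = 49.33 pbw
  zinc oxide: 88.02 × 0.002000 = 0.1760 pbw
  Na-feldspar: 154.8 × 0.01300 = 2.012 pbw
Total LOI = 52.92 pbw
Glass = batch − LOI = 736.9 − 52.92 = 684.0 pbw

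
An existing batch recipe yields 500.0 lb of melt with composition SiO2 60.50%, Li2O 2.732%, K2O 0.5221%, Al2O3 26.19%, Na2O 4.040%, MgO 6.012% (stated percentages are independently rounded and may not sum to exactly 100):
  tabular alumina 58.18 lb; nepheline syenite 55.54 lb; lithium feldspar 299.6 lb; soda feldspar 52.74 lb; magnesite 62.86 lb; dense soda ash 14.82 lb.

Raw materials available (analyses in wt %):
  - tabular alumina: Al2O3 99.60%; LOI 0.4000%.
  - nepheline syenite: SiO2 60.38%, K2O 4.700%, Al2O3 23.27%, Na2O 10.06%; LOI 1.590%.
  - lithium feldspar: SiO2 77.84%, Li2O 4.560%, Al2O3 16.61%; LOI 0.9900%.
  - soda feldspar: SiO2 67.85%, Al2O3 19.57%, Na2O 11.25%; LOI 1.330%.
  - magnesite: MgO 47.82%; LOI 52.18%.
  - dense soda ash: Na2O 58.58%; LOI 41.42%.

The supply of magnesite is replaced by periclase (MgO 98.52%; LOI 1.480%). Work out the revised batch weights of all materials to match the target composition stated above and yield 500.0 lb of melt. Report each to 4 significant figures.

Values along the way are printed (rounded to four significant digits) on the page. The working math maintains full precision at each step — each reported result takes exactly one rounding — derived quantities are re-derived at exact precision (six oxide percentages, the yield, ignition loss, totals, net glass mass) from the weighed amounts at 500.0 lb of glass, as they appear in the question or the answer.
Target masses of each oxide per 500.0 lb melt:
  SiO2: 60.50% × 500.0 = 302.5 lb
  Li2O: 2.732% × 500.0 = 13.66 lb
  K2O: 0.5221% × 500.0 = 2.610 lb
  Al2O3: 26.19% × 500.0 = 131.0 lb
  Na2O: 4.040% × 500.0 = 20.20 lb
  MgO: 6.012% × 500.0 = 30.06 lb
Checking each oxide sum from the weights as reported, versus the basis set out (every target is met by its sum up to rounding of the answer):
  SiO2: 55.54·0.6038 + 299.6·0.7784 + 52.74·0.6785 = 302.5 lb (target 302.5 lb)
  Li2O: 299.6·0.04560 = 13.66 lb (target 13.66 lb)
  K2O: 55.54·0.04700 = 2.610 lb (target 2.610 lb)
  Al2O3: 58.18·0.9960 + 55.54·0.2327 + 299.6·0.1661 + 52.74·0.1957 = 131.0 lb (target 131.0 lb)
  Na2O: 55.54·0.1006 + 52.74·0.1125 + 14.82·0.5858 = 20.20 lb (target 20.20 lb)
  MgO: 30.51·0.9852 = 30.06 lb (target 30.06 lb)
Mass balance on the glass: whole batch net of LOI = 500.0 lb (per-oxide target masses sum to 500.0 lb; versus the stated basis of 500.0 lb — differing by rounding only).
Batch grand total — Σ batch = 511.4 lb; loss to ignition Σ batch·LOI = 11.37 lb; glass ÷ batch gives a yield of 97.78%.

Revised batch per 500.0 lb melt:
  tabular alumina: 58.18 lb
  nepheline syenite: 55.54 lb
  lithium feldspar: 299.6 lb
  soda feldspar: 52.74 lb
  periclase: 30.51 lb
  dense soda ash: 14.82 lb
Total batch = 511.4 lb; LOI loss = 11.37 lb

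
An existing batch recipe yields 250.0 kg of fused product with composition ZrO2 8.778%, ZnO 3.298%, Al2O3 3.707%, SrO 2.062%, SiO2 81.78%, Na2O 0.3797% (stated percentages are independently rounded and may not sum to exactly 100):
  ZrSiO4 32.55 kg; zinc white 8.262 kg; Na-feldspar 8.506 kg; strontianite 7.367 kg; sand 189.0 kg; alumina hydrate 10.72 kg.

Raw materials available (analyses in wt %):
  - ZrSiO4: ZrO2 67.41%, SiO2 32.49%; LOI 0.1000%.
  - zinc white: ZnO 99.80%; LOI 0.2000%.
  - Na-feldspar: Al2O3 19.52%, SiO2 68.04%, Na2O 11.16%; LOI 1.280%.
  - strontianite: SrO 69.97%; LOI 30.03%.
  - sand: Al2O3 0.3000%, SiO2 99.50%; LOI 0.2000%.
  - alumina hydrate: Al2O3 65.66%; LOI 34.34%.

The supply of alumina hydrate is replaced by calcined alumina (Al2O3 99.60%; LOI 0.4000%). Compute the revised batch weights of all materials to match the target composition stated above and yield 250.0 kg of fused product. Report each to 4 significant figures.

In-progress results are printed (rounded to four significant figures) within the worked lines — each numeric step runs at full float precision in all steps. Every reported figure is rounded once only — all derived quantities are recomputed from the weighed amounts for 250.0 kg of glass in exact precision (the yield, glass mass, six oxide percentages, LOI, the totals) exactly as printed in problem or answer.
Target oxide masses per 250.0 kg fused product:
  ZrO2: 8.778% × 250.0 = 21.94 kg
  ZnO: 3.298% × 250.0 = 8.245 kg
  Al2O3: 3.707% × 250.0 = 9.268 kg
  SrO: 2.062% × 250.0 = 5.155 kg
  SiO2: 81.78% × 250.0 = 204.4 kg
  Na2O: 0.3797% × 250.0 = 0.9492 kg
Verifying the oxide balance with the batch weights as given, for the quoted basis mass (each sum matches its target mass once rounding is allowed for):
  ZrO2: 32.55·0.6741 = 21.94 kg (target 21.94 kg)
  ZnO: 8.262·0.9980 = 8.245 kg (target 8.245 kg)
  Al2O3: 8.506·0.1952 + 189.0·0.003000 + 7.068·0.9960 = 9.267 kg (target 9.268 kg)
  SrO: 7.367·0.6997 = 5.155 kg (target 5.155 kg)
  SiO2: 32.55·0.3249 + 8.506·0.6804 + 189.0·0.9950 = 204.4 kg (target 204.4 kg)
  Na2O: 8.506·0.1116 = 0.9493 kg (target 0.9492 kg)
Mass balance on the glass: batch total minus LOI = 250.0 kg (per-oxide target masses sum to 250.0 kg; the stated basis being 250.0 kg — gaps are rounding artifacts).
Summing the batch: Σ batch = 252.8 kg; LOI removed, Σ of batch·LOI: 2.777 kg; as yield: glass ÷ batch → 98.90%.

Revised batch per 250.0 kg fused product:
  ZrSiO4: 32.55 kg
  zinc white: 8.262 kg
  Na-feldspar: 8.506 kg
  strontianite: 7.367 kg
  sand: 189.0 kg
  calcined alumina: 7.068 kg
Total batch = 252.8 kg; LOI loss = 2.777 kg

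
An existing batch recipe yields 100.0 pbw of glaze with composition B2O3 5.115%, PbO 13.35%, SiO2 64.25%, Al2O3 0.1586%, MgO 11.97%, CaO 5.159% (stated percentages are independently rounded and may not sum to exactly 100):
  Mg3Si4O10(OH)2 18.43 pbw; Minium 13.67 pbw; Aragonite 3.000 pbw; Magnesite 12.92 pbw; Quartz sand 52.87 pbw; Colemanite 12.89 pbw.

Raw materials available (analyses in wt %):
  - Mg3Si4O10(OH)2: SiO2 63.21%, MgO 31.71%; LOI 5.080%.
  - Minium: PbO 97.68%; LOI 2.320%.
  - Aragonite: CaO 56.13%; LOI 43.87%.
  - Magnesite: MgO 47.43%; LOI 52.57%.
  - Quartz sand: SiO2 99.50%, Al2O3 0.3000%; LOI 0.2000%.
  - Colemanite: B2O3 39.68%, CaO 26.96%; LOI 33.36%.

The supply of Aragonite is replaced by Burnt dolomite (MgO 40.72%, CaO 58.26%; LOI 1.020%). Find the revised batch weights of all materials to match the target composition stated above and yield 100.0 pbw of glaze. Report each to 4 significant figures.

In-progress results are shown rounded to four significant digits at each printed step; full precision is carried end to end — each reported result is rounded a single time. The derived quantities (the totals, six oxide percentages, glass mass, ignition loss, yield) are recomputed using the weight values for 100.0 pbw of glass in exact precision precisely as stated by question or answer.
Target oxide masses per 100.0 pbw glaze:
  B2O3: 5.115% × 100.0 = 5.115 pbw
  PbO: 13.35% × 100.0 = 13.35 pbw
  SiO2: 64.25% × 100.0 = 64.25 pbw
  Al2O3: 0.1586% × 100.0 = 0.1586 pbw
  MgO: 11.97% × 100.0 = 11.97 pbw
  CaO: 5.159% × 100.0 = 5.159 pbw
Mass-balance tally per oxide from the weights as reported, against the basis in use (summed amounts equal target values once rounding is allowed for):
  B2O3: 12.89·0.3968 = 5.115 pbw (target 5.115 pbw)
  PbO: 13.67·0.9768 = 13.35 pbw (target 13.35 pbw)
  SiO2: 18.43·0.6321 + 52.87·0.9950 = 64.26 pbw (target 64.25 pbw)
  Al2O3: 52.87·0.003000 = 0.1586 pbw (target 0.1586 pbw)
  MgO: 18.43·0.3171 + 2.890·0.4072 + 10.44·0.4743 = 11.97 pbw (target 11.97 pbw)
  CaO: 2.890·0.5826 + 12.89·0.2696 = 5.159 pbw (target 5.159 pbw)
Consistency of the glass mass: whole batch net of LOI = 100.0 pbw (the Σ of target masses is 100.0 pbw; with the basis standing at 100.0 pbw — deltas are rounding alone).
Total batch = Σ batch = 111.2 pbw; ignition loss, Σ(batch × LOI) = 11.18 pbw; yield, glass over the total, = 89.95%.

Revised batch per 100.0 pbw glaze:
  Mg3Si4O10(OH)2: 18.43 pbw
  Minium: 13.67 pbw
  Burnt dolomite: 2.890 pbw
  Magnesite: 10.44 pbw
  Quartz sand: 52.87 pbw
  Colemanite: 12.89 pbw
Total batch = 111.2 pbw; LOI loss = 11.18 pbw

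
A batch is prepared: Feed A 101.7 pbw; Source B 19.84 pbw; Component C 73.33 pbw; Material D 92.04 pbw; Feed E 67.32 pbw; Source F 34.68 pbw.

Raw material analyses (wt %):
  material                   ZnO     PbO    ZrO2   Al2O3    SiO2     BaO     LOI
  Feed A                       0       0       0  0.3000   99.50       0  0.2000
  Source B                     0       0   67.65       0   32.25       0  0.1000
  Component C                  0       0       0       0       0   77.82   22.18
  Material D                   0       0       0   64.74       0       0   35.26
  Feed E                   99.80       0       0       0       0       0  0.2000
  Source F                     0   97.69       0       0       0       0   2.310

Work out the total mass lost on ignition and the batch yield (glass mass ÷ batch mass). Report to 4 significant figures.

Working values are displayed, rounded to four significant figures, between the steps — every computation carries exact precision at all times. Every reported number is rounded exactly once; the derived quantities (glass mass, six oxide percentages, the yield, LOI, the totals) are carried from the weighed amounts for 339.0 pbw of glass in full float precision as given in the problem or answer text.
Ignition loss by material:
  Feed A: 101.7 × 0.002000 = 0.2034 pbw
  Source B: 19.84 × 0.001000 = 0.01984 pbw
  Component C: 73.33 × 0.2218 = 16.26 pbw
  Material D: 92.04 × 0.3526 = 32.45 pbw
  Feed E: 67.32 × 0.002000 = 0.1346 pbw
  Source F: 34.68 × 0.02310 = 0.8011 pbw
Total LOI = 49.88 pbw
Glass = batch − LOI = 388.9 − 49.88 = 339.0 pbw

LOI loss = 49.88 pbw; glass = 339.0 pbw; yield = 87.18%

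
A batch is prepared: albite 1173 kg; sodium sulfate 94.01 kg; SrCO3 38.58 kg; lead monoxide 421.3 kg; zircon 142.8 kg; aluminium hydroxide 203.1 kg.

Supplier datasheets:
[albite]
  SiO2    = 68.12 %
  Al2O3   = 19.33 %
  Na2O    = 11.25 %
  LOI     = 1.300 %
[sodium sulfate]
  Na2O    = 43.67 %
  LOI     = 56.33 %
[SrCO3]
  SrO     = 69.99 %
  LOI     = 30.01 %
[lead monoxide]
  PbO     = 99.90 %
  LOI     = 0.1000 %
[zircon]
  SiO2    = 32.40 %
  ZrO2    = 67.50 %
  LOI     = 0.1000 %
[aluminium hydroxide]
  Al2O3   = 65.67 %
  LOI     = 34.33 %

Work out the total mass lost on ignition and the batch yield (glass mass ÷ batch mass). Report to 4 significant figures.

LOI loss = 150.1 kg; glass = 1923 kg; yield = 92.76%

The whole derivation runs at full float precision at every stage — values along the way are printed, with 4-significant-figure rounding, within the worked lines. A single rounding yields each reported result — derived quantities, including six oxide percentages, totals, ignition loss, glass mass, the yield, are recomputed starting from the weights per 1923 kg of glass in full precision as set out in the problem or answer text.
Per-material ignition loss:
  albite: 1173 × 0.01300 = 15.25 kg
  sodium sulfate: 94.01 × 0.5633 = 52.96 kg
  SrCO3: 38.58 × 0.3001 = 11.58 kg
  lead monoxide: 421.3 × 0.001000 = 0.4213 kg
  zircon: 142.8 × 0.001000 = 0.1428 kg
  aluminium hydroxide: 203.1 × 0.3433 = 69.72 kg
Total LOI = 150.1 kg
Glass = batch − LOI = 2073 − 150.1 = 1923 kg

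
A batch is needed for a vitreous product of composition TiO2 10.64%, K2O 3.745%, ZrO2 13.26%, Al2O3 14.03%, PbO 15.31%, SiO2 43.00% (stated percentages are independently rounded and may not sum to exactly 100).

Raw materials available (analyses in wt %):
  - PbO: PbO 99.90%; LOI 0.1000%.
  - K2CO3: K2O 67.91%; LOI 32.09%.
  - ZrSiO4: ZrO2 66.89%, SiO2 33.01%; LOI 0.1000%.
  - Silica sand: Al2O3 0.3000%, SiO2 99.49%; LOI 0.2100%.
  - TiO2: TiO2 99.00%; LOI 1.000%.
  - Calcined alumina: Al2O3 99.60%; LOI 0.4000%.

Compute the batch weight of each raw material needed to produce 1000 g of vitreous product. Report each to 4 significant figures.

All internal work maintains full float precision at all times. Values along the way appear with 4-significant-figure rounding when written out; a single rounding finalizes each reported number. All derived quantities (the yield, glass mass, totals, ignition loss, six oxide percentages) are computed in exact precision from the batch weights on 1000 g of glass, as quoted within the problem or answer text.
Oxide-by-oxide targets in 1000 g vitreous product:
  TiO2: 10.64% × 1000 = 106.4 g
  K2O: 3.745% × 1000 = 37.45 g
  ZrO2: 13.26% × 1000 = 132.6 g
  Al2O3: 14.03% × 1000 = 140.3 g
  PbO: 15.31% × 1000 = 153.1 g
  SiO2: 43.00% × 1000 = 430.0 g
A balance pass over the oxides, applying the batch weights above, against the basis in use (each sum matches its target mass once rounding is allowed for):
  TiO2: 107.5·0.9900 = 106.4 g (target 106.4 g)
  K2O: 55.15·0.6791 = 37.45 g (target 37.45 g)
  ZrO2: 198.2·0.6689 = 132.6 g (target 132.6 g)
  Al2O3: 366.4·0.003000 + 139.8·0.9960 = 140.3 g (target 140.3 g)
  PbO: 153.3·0.9990 = 153.1 g (target 153.1 g)
  SiO2: 198.2·0.3301 + 366.4·0.9949 = 430.0 g (target 430.0 g)
Consistency of the glass mass: total charge less LOI = 999.9 g (the Σ of target masses is 999.8 g; the stated basis being 1000 g — a pure rounding effect).
Batch total: Σ batch = 1020 g; the LOI term Σ batch·LOI equals 20.45 g; yield: glass divided by total = 98.00%.

Batch per 1000 g vitreous product:
  PbO: 153.3 g
  K2CO3: 55.15 g
  ZrSiO4: 198.2 g
  Silica sand: 366.4 g
  TiO2: 107.5 g
  Calcined alumina: 139.8 g
Total batch = 1020 g; LOI loss = 20.45 g; yield = 98.00%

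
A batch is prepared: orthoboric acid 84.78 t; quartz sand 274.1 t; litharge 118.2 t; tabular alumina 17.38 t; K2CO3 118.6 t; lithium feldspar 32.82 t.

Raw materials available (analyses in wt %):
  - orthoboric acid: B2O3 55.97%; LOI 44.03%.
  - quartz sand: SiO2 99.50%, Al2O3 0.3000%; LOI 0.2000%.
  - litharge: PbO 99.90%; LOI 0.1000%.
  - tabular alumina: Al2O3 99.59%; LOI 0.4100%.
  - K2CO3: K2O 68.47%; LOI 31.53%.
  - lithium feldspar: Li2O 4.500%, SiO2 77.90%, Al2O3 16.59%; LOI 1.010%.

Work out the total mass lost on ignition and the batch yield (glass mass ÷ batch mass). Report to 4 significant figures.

Intermediates are printed rounded to four significant digits on the page; exact precision is kept through the solve — every reported result sees exactly one rounding. Derived quantities (six oxide percentages, net glass mass, LOI, yield, totals) are rebuilt from the batch weights for 570.1 t of glass at full float precision, precisely as stated by the problem or the answer.
Material-by-material LOI:
  orthoboric acid: 84.78 × 0.4403 = 37.33 t
  quartz sand: 274.1 × 0.002000 = 0.5482 t
  litharge: 118.2 × 0.001000 = 0.1182 t
  tabular alumina: 17.38 × 0.004100 = 0.07126 t
  K2CO3: 118.6 × 0.3153 = 37.39 t
  lithium feldspar: 32.82 × 0.01010 = 0.3315 t
Total LOI = 75.79 t
Glass = batch − LOI = 645.9 − 75.79 = 570.1 t

LOI loss = 75.79 t; glass = 570.1 t; yield = 88.27%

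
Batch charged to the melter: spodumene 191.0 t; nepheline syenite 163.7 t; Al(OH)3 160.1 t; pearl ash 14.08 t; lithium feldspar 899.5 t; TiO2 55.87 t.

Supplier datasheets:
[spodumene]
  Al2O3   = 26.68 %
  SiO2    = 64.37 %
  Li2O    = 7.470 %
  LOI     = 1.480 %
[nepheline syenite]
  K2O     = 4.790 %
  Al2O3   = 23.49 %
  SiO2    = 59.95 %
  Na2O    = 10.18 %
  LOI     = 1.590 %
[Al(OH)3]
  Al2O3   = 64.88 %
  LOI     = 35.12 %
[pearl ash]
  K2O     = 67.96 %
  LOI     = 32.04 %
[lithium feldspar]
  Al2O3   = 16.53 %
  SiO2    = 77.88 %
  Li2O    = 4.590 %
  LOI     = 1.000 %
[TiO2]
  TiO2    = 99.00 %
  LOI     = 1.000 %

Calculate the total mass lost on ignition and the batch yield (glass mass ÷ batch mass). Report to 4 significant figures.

LOI loss = 75.72 t; glass = 1409 t; yield = 94.90%

Mid-chain values appear (rounded to 4 significant digits) at each printed step — each numeric step runs at exact precision all the way through. Each reported value takes exactly one rounding — the derived quantities (totals, LOI, the yield, six oxide percentages, net glass mass) are recomputed starting from the weights on 1409 t of glass in full float precision, as set out in either problem or answer.
Ignition loss by material:
  spodumene: 191.0 × 0.01480 = 2.827 t
  nepheline syenite: 163.7 × 0.01590 = 2.603 t
  Al(OH)3: 160.1 × 0.3512 = 56.23 t
  pearl ash: 14.08 × 0.3204 = 4.511 t
  lithium feldspar: 899.5 × 0.01000 = 8.995 t
  TiO2: 55.87 × 0.01000 = 0.5587 t
Total LOI = 75.72 t
Glass = batch − LOI = 1484 − 75.72 = 1409 t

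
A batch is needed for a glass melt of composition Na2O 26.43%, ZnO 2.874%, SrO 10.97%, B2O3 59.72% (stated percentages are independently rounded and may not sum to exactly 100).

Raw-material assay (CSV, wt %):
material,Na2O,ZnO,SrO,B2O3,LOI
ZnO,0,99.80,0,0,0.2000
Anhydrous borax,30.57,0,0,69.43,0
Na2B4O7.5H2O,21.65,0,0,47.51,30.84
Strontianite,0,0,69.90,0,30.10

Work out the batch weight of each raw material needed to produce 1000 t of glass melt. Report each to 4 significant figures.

Batch per 1000 t glass melt:
  ZnO: 28.80 t
  Anhydrous borax: 733.5 t
  Na2B4O7.5H2O: 185.0 t
  Strontianite: 156.9 t
Total batch = 1104 t; LOI loss = 104.3 t; yield = 90.55%

All internal work maintains full precision at all times. The intermediate values appear, with 4-significant-digit rounding, in the working — every reported number is rounded once only — the derived quantities are rebuilt starting from the weights at 1000 t of glass at full precision (the four compositions, totals, yield, glass mass, LOI) as set out in question or answer.
The oxide mass targets at 1000 t glass melt:
  Na2O: 26.43% × 1000 = 264.3 t
  ZnO: 2.874% × 1000 = 28.74 t
  SrO: 10.97% × 1000 = 109.7 t
  B2O3: 59.72% × 1000 = 597.2 t
Checking each oxide sum per the reported batch figures, under the basis named above (every target is met by its sum exact up to rounding of places):
  Na2O: 733.5·0.3057 + 185.0·0.2165 = 264.3 t (target 264.3 t)
  ZnO: 28.80·0.9980 = 28.74 t (target 28.74 t)
  SrO: 156.9·0.6990 = 109.7 t (target 109.7 t)
  B2O3: 733.5·0.6943 + 185.0·0.4751 = 597.2 t (target 597.2 t)
Glass-mass sanity pass: the batch minus its LOI: 999.9 t (targets for the oxides total 999.9 t; the stated basis being 1000 t — a pure rounding effect).
Whole-batch sum: Σ batch = 1104 t; loss to ignition Σ batch·LOI = 104.3 t; yield = glass ÷ total batch = 90.55%.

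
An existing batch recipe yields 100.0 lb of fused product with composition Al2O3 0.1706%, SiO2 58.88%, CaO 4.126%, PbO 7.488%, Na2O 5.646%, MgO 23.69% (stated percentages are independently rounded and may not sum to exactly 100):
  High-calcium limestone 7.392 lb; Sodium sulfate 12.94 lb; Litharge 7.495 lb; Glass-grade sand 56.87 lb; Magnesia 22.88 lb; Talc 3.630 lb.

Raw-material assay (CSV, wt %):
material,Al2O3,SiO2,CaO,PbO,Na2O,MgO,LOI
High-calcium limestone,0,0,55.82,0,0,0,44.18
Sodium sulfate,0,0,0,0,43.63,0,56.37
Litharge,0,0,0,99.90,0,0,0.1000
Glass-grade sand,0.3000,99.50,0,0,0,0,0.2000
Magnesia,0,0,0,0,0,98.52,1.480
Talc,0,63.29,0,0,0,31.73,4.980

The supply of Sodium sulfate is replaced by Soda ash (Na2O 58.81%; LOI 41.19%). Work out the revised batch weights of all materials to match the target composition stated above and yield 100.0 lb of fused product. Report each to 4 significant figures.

Revised batch per 100.0 lb fused product:
  High-calcium limestone: 7.392 lb
  Soda ash: 9.600 lb
  Litharge: 7.495 lb
  Glass-grade sand: 56.87 lb
  Magnesia: 22.88 lb
  Talc: 3.630 lb
Total batch = 107.9 lb; LOI loss = 7.861 lb

All arithmetic carries exact precision in every operation — mid-chain values are shown, rounded to 4 significant figures, within the worked lines — each reported number takes a single rounding. The derived quantities, including totals, six oxide percentages, yield, LOI, glass mass, are recomputed using the weight values at 100.0 lb of glass at exact precision precisely as stated by problem or answer.
Target masses of each oxide per 100.0 lb fused product:
  Al2O3: 0.1706% × 100.0 = 0.1706 lb
  SiO2: 58.88% × 100.0 = 58.88 lb
  CaO: 4.126% × 100.0 = 4.126 lb
  PbO: 7.488% × 100.0 = 7.488 lb
  Na2O: 5.646% × 100.0 = 5.646 lb
  MgO: 23.69% × 100.0 = 23.69 lb
Oxide-by-oxide audit working from each reported weight, per the basis as stated (target by target, the sums agree modulo rounding of the values):
  Al2O3: 56.87·0.003000 = 0.1706 lb (target 0.1706 lb)
  SiO2: 56.87·0.9950 + 3.630·0.6329 = 58.88 lb (target 58.88 lb)
  CaO: 7.392·0.5582 = 4.126 lb (target 4.126 lb)
  PbO: 7.495·0.9990 = 7.488 lb (target 7.488 lb)
  Na2O: 9.600·0.5881 = 5.646 lb (target 5.646 lb)
  MgO: 22.88·0.9852 + 3.630·0.3173 = 23.69 lb (target 23.69 lb)
Glass mass check: total batch − LOI = 100.0 lb (targets for the oxides total 100.0 lb; with the basis standing at 100.0 lb — any gap is answer rounding).
Adding the batch up: Σ batch = 107.9 lb; loss to ignition Σ batch·LOI = 7.861 lb; glass ÷ batch gives a yield of 92.71%.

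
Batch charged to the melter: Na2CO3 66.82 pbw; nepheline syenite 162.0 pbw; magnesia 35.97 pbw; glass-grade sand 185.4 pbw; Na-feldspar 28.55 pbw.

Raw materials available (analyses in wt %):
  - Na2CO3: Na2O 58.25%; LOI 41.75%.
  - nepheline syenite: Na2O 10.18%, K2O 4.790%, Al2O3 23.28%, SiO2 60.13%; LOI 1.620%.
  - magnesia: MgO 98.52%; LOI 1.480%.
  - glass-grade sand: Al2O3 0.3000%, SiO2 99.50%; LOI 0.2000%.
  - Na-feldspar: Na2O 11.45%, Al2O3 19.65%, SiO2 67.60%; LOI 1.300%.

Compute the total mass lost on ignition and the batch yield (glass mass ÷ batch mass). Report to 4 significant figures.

Values along the way are rounded to 4 significant figures wherever printed; every computation maintains full precision in all steps; every reported figure is rounded once only — derived quantities are rebuilt in full float precision (the yield, LOI, glass mass, the five compositions, totals) from the batch weights on 446.9 pbw of glass, as they appear in problem or answer.
Each material's LOI contribution:
  Na2CO3: 66.82 × 0.4175 = 27.90 pbw
  nepheline syenite: 162.0 × 0.01620 = 2.624 pbw
  magnesia: 35.97 × 0.01480 = 0.5324 pbw
  glass-grade sand: 185.4 × 0.002000 = 0.3708 pbw
  Na-feldspar: 28.55 × 0.01300 = 0.3711 pbw
Total LOI = 31.80 pbw
Glass = batch − LOI = 478.7 − 31.80 = 446.9 pbw

LOI loss = 31.80 pbw; glass = 446.9 pbw; yield = 93.36%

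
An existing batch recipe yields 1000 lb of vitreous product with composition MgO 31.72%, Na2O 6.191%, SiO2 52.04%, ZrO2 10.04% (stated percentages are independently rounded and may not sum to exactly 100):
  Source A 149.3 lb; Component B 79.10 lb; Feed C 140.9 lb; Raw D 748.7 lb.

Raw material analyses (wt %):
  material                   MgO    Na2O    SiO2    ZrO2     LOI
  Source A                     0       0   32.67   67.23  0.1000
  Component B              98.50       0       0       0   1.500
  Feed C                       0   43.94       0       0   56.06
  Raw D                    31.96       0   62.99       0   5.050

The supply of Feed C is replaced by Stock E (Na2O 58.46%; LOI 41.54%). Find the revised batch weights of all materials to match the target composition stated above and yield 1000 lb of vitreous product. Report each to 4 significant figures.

Revised batch per 1000 lb vitreous product:
  Source A: 149.3 lb
  Component B: 79.10 lb
  Stock E: 105.9 lb
  Raw D: 748.7 lb
Total batch = 1083 lb; LOI loss = 83.14 lb

Rounding to 4 significant figures extends to every working value as shown — the whole derivation carries exact precision through every step. Each reported number carries a single rounding. Derived quantities are computed at full float precision (ignition loss, yield, the four compositions, glass mass, the totals) starting from the weights for 1000 lb of glass as set out in the question or the answer.
The oxide mass targets at 1000 lb vitreous product:
  MgO: 31.72% × 1000 = 317.2 lb
  Na2O: 6.191% × 1000 = 61.91 lb
  SiO2: 52.04% × 1000 = 520.4 lb
  ZrO2: 10.04% × 1000 = 100.4 lb
Verifying the oxide balance using the reported weights, relative to the basis at hand (sums match the target masses within answer rounding):
  MgO: 79.10·0.9850 + 748.7·0.3196 = 317.2 lb (target 317.2 lb)
  Na2O: 105.9·0.5846 = 61.91 lb (target 61.91 lb)
  SiO2: 149.3·0.3267 + 748.7·0.6299 = 520.4 lb (target 520.4 lb)
  ZrO2: 149.3·0.6723 = 100.4 lb (target 100.4 lb)
Mass balance on the glass: the batch minus its LOI: 999.9 lb (targets for the oxides total 999.9 lb; the stated basis being 1000 lb — rounding explains the deltas).
Batch grand total — Σ batch = 1083 lb; LOI removed, Σ of batch·LOI: 83.14 lb; the yield ratio, glass ÷ batch: 92.32%.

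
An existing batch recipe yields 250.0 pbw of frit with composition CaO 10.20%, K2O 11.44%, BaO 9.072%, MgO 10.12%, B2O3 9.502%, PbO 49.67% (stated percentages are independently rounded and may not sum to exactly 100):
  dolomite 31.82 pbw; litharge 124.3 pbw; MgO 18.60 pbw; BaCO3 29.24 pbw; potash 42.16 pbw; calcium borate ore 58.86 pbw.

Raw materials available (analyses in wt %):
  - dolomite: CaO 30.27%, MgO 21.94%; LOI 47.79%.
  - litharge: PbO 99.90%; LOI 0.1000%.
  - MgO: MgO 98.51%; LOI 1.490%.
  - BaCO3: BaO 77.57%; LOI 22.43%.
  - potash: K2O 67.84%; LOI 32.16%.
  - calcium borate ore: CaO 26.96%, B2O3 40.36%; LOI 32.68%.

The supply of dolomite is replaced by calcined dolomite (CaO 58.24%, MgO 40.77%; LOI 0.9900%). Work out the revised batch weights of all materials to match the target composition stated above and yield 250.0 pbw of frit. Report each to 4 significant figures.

Revised batch per 250.0 pbw frit:
  calcined dolomite: 16.54 pbw
  litharge: 124.3 pbw
  MgO: 18.84 pbw
  BaCO3: 29.24 pbw
  potash: 42.16 pbw
  calcium borate ore: 58.86 pbw
Total batch = 289.9 pbw; LOI loss = 39.92 pbw

Every computation maintains full float precision through the solve — mid-chain values are printed rounded off to 4 significant digits in the printout. Exactly one rounding lands on every reported figure — the derived quantities, which include the yield, the totals, six oxide percentages, LOI, net glass mass, are recomputed in full precision, exactly as printed in the problem or the answer, starting from the weights per 250.0 pbw of glass.
Target oxide masses per 250.0 pbw frit:
  CaO: 10.20% × 250.0 = 25.50 pbw
  K2O: 11.44% × 250.0 = 28.60 pbw
  BaO: 9.072% × 250.0 = 22.68 pbw
  MgO: 10.12% × 250.0 = 25.30 pbw
  B2O3: 9.502% × 250.0 = 23.76 pbw
  PbO: 49.67% × 250.0 = 124.2 pbw
Sums-versus-targets review per the reported batch figures, on the stated basis (summed amounts equal target values modulo rounding of the values):
  CaO: 16.54·0.5824 + 58.86·0.2696 = 25.50 pbw (target 25.50 pbw)
  K2O: 42.16·0.6784 = 28.60 pbw (target 28.60 pbw)
  BaO: 29.24·0.7757 = 22.68 pbw (target 22.68 pbw)
  MgO: 16.54·0.4077 + 18.84·0.9851 = 25.30 pbw (target 25.30 pbw)
  B2O3: 58.86·0.4036 = 23.76 pbw (target 23.76 pbw)
  PbO: 124.3·0.9990 = 124.2 pbw (target 124.2 pbw)
The glass-mass cross-check: the batch minus its LOI: 250.0 pbw (summing oxide targets gives 250.0 pbw; stated basis 250.0 pbw — any gap is answer rounding).
Summing the batch: Σ batch = 289.9 pbw; the LOI term Σ batch·LOI equals 39.92 pbw; yield: glass divided by total = 86.23%.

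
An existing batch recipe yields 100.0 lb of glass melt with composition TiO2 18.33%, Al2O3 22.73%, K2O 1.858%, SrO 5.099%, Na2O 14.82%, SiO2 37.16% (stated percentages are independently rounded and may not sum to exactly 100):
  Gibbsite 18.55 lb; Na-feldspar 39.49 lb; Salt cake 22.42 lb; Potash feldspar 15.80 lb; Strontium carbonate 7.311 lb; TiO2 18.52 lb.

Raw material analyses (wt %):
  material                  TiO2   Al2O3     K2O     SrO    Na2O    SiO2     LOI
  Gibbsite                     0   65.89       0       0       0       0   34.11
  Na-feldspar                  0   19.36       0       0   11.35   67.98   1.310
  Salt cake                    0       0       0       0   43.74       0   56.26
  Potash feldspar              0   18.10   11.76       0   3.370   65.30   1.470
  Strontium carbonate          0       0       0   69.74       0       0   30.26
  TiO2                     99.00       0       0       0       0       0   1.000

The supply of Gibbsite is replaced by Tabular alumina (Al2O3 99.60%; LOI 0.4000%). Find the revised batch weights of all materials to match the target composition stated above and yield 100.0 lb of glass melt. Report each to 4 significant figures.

Intermediates are printed rounded to 4 significant figures within the worked lines — all arithmetic carries exact precision from first step to last — every reported value includes exactly one rounding; derived quantities are recomputed in full float precision (six oxide percentages, glass mass, LOI, totals, yield) from the weighed amounts on 100.0 lb of glass, exactly as printed in question or answer.
Oxide mass targets, per 100.0 lb glass melt:
  TiO2: 18.33% × 100.0 = 18.33 lb
  Al2O3: 22.73% × 100.0 = 22.73 lb
  K2O: 1.858% × 100.0 = 1.858 lb
  SrO: 5.099% × 100.0 = 5.099 lb
  Na2O: 14.82% × 100.0 = 14.82 lb
  SiO2: 37.16% × 100.0 = 37.16 lb
Checking each oxide sum on the weights just shown, for the quoted basis mass (delivered sums recover each target exact up to rounding of places):
  TiO2: 18.52·0.9900 = 18.33 lb (target 18.33 lb)
  Al2O3: 12.27·0.9960 + 39.49·0.1936 + 15.80·0.1810 = 22.73 lb (target 22.73 lb)
  K2O: 15.80·0.1176 = 1.858 lb (target 1.858 lb)
  SrO: 7.311·0.6974 = 5.099 lb (target 5.099 lb)
  Na2O: 39.49·0.1135 + 22.42·0.4374 + 15.80·0.03370 = 14.82 lb (target 14.82 lb)
  SiO2: 39.49·0.6798 + 15.80·0.6530 = 37.16 lb (target 37.16 lb)
The glass-mass cross-check: total batch − LOI = 100.0 lb (per-oxide target masses sum to 100.0 lb; basis as stated: 100.0 lb — deltas are rounding alone).
Whole-batch sum: Σ batch = 115.8 lb; ignition loss, Σ(batch × LOI) = 15.81 lb; the yield ratio, glass ÷ batch: 86.35%.

Revised batch per 100.0 lb glass melt:
  Tabular alumina: 12.27 lb
  Na-feldspar: 39.49 lb
  Salt cake: 22.42 lb
  Potash feldspar: 15.80 lb
  Strontium carbonate: 7.311 lb
  TiO2: 18.52 lb
Total batch = 115.8 lb; LOI loss = 15.81 lb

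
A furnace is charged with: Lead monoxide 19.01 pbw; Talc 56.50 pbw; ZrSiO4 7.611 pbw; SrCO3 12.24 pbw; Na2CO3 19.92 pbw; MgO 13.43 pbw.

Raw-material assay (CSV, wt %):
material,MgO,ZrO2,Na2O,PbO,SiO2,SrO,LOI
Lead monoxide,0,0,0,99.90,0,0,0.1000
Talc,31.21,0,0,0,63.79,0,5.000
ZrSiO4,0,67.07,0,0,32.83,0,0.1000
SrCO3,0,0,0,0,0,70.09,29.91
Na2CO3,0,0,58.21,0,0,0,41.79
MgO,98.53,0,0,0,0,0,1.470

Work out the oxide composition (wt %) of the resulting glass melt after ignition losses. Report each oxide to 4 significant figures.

Working values appear rounded to 4 significant figures alongside each step; every computation holds exact precision through every step — a single rounding finalizes each reported number — the derived quantities, which include the six compositions, LOI, yield, net glass mass, the totals, are computed in exact precision, as given in either problem or answer, from the batch weights on 113.7 pbw of glass.
Per-oxide mass from batch:
  MgO: 56.50·0.3121 + 13.43·0.9853 = 30.87 pbw
  ZrO2: 7.611·0.6707 = 5.105 pbw
  Na2O: 19.92·0.5821 = 11.60 pbw
  PbO: 19.01·0.9990 = 18.99 pbw
  SiO2: 56.50·0.6379 + 7.611·0.3283 = 38.54 pbw
  SrO: 12.24·0.7009 = 8.579 pbw
LOI: 19.01·0.001000 + 56.50·0.05000 + 7.611·0.001000 + 12.24·0.2991 + 19.92·0.4179 + 13.43·0.01470 = 15.03 pbw
batch − LOI leaves glass = 128.7 − 15.03 = 113.7 pbw (consistent with Σ oxide mass)
each wt % is 100 × oxide ÷ glass

Glass mass = 113.7 pbw (batch 128.7 − LOI 15.03).
Composition: MgO 27.15%, ZrO2 4.491%, Na2O 10.20%, PbO 16.71%, SiO2 33.90%, SrO 7.547%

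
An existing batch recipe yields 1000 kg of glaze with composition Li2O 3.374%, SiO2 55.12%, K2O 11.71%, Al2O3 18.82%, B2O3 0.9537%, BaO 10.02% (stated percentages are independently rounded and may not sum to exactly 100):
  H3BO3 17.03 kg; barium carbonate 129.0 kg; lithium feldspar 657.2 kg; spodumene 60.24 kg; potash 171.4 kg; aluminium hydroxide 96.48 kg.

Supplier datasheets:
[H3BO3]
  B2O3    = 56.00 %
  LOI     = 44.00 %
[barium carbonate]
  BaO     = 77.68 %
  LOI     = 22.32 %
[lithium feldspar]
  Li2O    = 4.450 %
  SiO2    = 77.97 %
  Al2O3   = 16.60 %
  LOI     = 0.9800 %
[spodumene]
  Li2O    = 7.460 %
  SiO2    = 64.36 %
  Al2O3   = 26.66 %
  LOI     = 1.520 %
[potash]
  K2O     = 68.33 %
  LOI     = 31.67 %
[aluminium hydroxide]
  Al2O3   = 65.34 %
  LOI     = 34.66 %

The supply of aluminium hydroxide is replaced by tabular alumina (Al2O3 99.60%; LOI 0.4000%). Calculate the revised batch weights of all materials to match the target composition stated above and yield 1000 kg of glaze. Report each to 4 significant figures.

Working values are displayed rounded off to 4 significant digits at each printed step. Each numeric step maintains full precision through the solve — every reported result receives exactly one rounding — derived quantities are recomputed in full precision (glass mass, the yield, the totals, six oxide percentages, ignition loss) from the batch weights on 1000 kg of glass, precisely as stated by either problem or answer.
Oxide-by-oxide targets in 1000 kg glaze:
  Li2O: 3.374% × 1000 = 33.74 kg
  SiO2: 55.12% × 1000 = 551.2 kg
  K2O: 11.71% × 1000 = 117.1 kg
  Al2O3: 18.82% × 1000 = 188.2 kg
  B2O3: 0.9537% × 1000 = 9.537 kg
  BaO: 10.02% × 1000 = 100.2 kg
Sums-versus-targets review per the reported batch figures, against the basis in use (summed amounts equal target values exact up to rounding of places):
  Li2O: 657.2·0.04450 + 60.24·0.07460 = 33.74 kg (target 33.74 kg)
  SiO2: 657.2·0.7797 + 60.24·0.6436 = 551.2 kg (target 551.2 kg)
  K2O: 171.4·0.6833 = 117.1 kg (target 117.1 kg)
  Al2O3: 657.2·0.1660 + 60.24·0.2666 + 63.30·0.9960 = 188.2 kg (target 188.2 kg)
  B2O3: 17.03·0.5600 = 9.537 kg (target 9.537 kg)
  BaO: 129.0·0.7768 = 100.2 kg (target 100.2 kg)
Glass mass check: batch total minus LOI = 1000 kg (per-oxide target masses sum to 1000 kg; with the basis standing at 1000 kg — gaps are rounding artifacts).
Batch grand total — Σ batch = 1098 kg; the LOI term Σ batch·LOI equals 98.18 kg; yield: glass divided by total = 91.06%.

Revised batch per 1000 kg glaze:
  H3BO3: 17.03 kg
  barium carbonate: 129.0 kg
  lithium feldspar: 657.2 kg
  spodumene: 60.24 kg
  potash: 171.4 kg
  tabular alumina: 63.30 kg
Total batch = 1098 kg; LOI loss = 98.18 kg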